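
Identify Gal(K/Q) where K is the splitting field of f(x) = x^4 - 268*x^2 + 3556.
Gal(K/Q) = V_4 (Klein four-group, Z/2Z × Z/2Z)

f factors as (x^2 - 14)(x^2 - 254), so the splitting field is K = Q(sqrt(14), sqrt(254)). The elements 14, 254, 3556 are all non-squares in Q, so sqrt(14) and sqrt(254) generate independent quadratic extensions. Thus [K:Q] = 4 and Gal(K/Q) is generated by the two order-2 automorphisms sqrt(14) ↦ -sqrt(14) and sqrt(254) ↦ -sqrt(254), giving V_4.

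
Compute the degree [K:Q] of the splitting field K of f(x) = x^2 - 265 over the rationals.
[K:Q] = 2

The polynomial x^2 - 265 is irreducible over Q since 265 is not a perfect square. Its splitting field is Q(sqrt(265)), which has degree 2 over Q.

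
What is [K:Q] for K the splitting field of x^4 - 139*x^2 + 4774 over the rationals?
[K:Q] = 4

f factors as (x^2 - 77)(x^2 - 62); the splitting field is K = Q(sqrt(77), sqrt(62)). Since 77, 62, and 4774 are all non-squares in Q, the three subfields Q(sqrt(77)), Q(sqrt(62)), Q(sqrt(4774)) are distinct degree-2 extensions, so [K:Q] = 4 (Klein four Galois group).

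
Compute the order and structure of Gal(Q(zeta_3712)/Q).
|Gal(Q(zeta_3712)/Q)| = phi(3712) = 1792; group ≅ (Z/3712Z)^* ≅ Z/2Z × Z/28Z × Z/32Z

The n-th cyclotomic polynomial Φ_3712(x) is the minimal polynomial of zeta_3712 over Q and has degree phi(3712) = 1792. So Q(zeta_3712) is a degree-1792 Galois extension with Galois group (Z/3712Z)^*. By CRT, (Z/3712Z)^* ≅ (Z/128Z)^* × (Z/29Z)^*. Each prime-power unit group is (Z/128Z)^* ≅ Z/2Z × Z/32Z; (Z/29Z)^* ≅ Z/28Z. Hence Gal(Q(zeta_3712)/Q) ≅ Z/2Z × Z/28Z × Z/32Z.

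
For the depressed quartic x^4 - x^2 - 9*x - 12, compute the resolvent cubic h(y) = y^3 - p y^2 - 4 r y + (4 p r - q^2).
h(y) = y^3 + y^2 + 48*y - 33

Identify coefficients: p = -1, q = -9, r = -12.
Plug into h(y) = y^3 - p y^2 - 4 r y + (4 p r - q^2):
  h(y) = y^3 - (-1) y^2 - 4*(-12) y + (4*(-1)*(-12) - (-9)^2)
       = y^3 + (1) y^2 + (48) y + (-33).
Simplifying: h(y) = y^3 + y^2 + 48*y - 33.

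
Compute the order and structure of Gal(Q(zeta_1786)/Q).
|Gal(Q(zeta_1786)/Q)| = phi(1786) = 828; group ≅ (Z/1786Z)^* ≅ Z/18Z × Z/46Z

The n-th cyclotomic polynomial Φ_1786(x) is the minimal polynomial of zeta_1786 over Q and has degree phi(1786) = 828. So Q(zeta_1786) is a degree-828 Galois extension with Galois group (Z/1786Z)^*. By CRT, (Z/1786Z)^* ≅ (Z/2Z)^* × (Z/19Z)^* × (Z/47Z)^*. Each prime-power unit group is (Z/2Z)^* ≅ trivial group (order 1); (Z/19Z)^* ≅ Z/18Z; (Z/47Z)^* ≅ Z/46Z. Hence Gal(Q(zeta_1786)/Q) ≅ Z/18Z × Z/46Z.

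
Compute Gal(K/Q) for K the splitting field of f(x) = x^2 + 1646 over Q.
Gal(K/Q) = Z/2Z (cyclic of order 2)

x^2 + 1646 is irreducible over Q since -1646 is not a rational square. The splitting field Q(sqrt(-1646)) has degree 2 over Q, and its unique nontrivial automorphism is sqrt(-1646) ↦ -sqrt(-1646). Hence Gal(Q(sqrt(-1646))/Q) = Z/2Z.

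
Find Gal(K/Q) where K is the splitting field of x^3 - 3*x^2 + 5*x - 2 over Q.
Gal(K/Q) = S_3 (symmetric group of order 6)

Compute the discriminant of x^3 + (-3)*x^2 + (5)*x + (-2): Δ = -59. Since Δ is not a rational square, the Galois group is not contained in A_3; it must be the full S_3 (irreducibility of the cubic rules out anything smaller).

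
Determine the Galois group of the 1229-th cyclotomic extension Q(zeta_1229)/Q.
|Gal(Q(zeta_1229)/Q)| = phi(1229) = 1228; group ≅ (Z/1229Z)^* ≅ Z/1228Z

The n-th cyclotomic polynomial Φ_1229(x) is the minimal polynomial of zeta_1229 over Q and has degree phi(1229) = 1228. So Q(zeta_1229) is a degree-1228 Galois extension with Galois group (Z/1229Z)^*. (Z/1229Z)^* is cyclic since 1229 is an odd prime power (or 4). Hence Gal(Q(zeta_1229)/Q) ≅ Z/1228Z.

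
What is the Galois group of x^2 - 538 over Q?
Gal(K/Q) = Z/2Z (cyclic of order 2)

x^2 - 538 is irreducible over Q since 538 is not a rational square. The splitting field Q(sqrt(538)) has degree 2 over Q, and its unique nontrivial automorphism is sqrt(538) ↦ -sqrt(538). Hence Gal(Q(sqrt(538))/Q) = Z/2Z.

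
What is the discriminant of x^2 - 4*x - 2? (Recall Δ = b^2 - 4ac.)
Δ = 24

For a quadratic a x^2 + b x + c the discriminant is Δ = b^2 - 4ac = (-4)^2 - 4*(1)*(-2) = 16 - (-8) = 24.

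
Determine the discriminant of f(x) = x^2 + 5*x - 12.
Δ = 73

For a quadratic a x^2 + b x + c the discriminant is Δ = b^2 - 4ac = (5)^2 - 4*(1)*(-12) = 25 - (-48) = 73.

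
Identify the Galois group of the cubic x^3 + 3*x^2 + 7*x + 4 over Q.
Gal(K/Q) = S_3 (symmetric group of order 6)

Compute the discriminant of x^3 + (3)*x^2 + (7)*x + (4): Δ = -283. Since Δ is not a rational square, the Galois group is not contained in A_3; it must be the full S_3 (irreducibility of the cubic rules out anything smaller).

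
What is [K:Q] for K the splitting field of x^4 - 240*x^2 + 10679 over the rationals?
[K:Q] = 4

f factors as (x^2 - 181)(x^2 - 59); the splitting field is K = Q(sqrt(181), sqrt(59)). Since 181, 59, and 10679 are all non-squares in Q, the three subfields Q(sqrt(181)), Q(sqrt(59)), Q(sqrt(10679)) are distinct degree-2 extensions, so [K:Q] = 4 (Klein four Galois group).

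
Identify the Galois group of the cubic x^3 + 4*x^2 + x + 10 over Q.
Gal(K/Q) = S_3 (symmetric group of order 6)

Compute the discriminant of x^3 + (4)*x^2 + (1)*x + (10): Δ = -4528. Since Δ is not a rational square, the Galois group is not contained in A_3; it must be the full S_3 (irreducibility of the cubic rules out anything smaller).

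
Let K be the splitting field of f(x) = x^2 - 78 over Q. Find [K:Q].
[K:Q] = 2

The polynomial x^2 - 78 is irreducible over Q since 78 is not a perfect square. Its splitting field is Q(sqrt(78)), which has degree 2 over Q.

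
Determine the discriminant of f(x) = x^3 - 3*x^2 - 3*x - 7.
Δ = -3024

For x^3 + a x^2 + b x + c the discriminant is Δ = 18 a b c - 4 a^3 c + a^2 b^2 - 4 b^3 - 27 c^2.
Plug a = -3, b = -3, c = -7:
  18*(-3)*(-3)*(-7) - 4*(-3)^3*(-7) + (-3)^2*(-3)^2 - 4*(-3)^3 - 27*(-7)^2
  = -1134 + (-756) + 81 + (108) + (-1323)
  = -3024.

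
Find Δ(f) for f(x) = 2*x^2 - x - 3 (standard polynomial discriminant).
Δ = 25

For a quadratic a x^2 + b x + c the discriminant is Δ = b^2 - 4ac = (-1)^2 - 4*(2)*(-3) = 1 - (-24) = 25.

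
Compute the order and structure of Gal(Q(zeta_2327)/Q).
|Gal(Q(zeta_2327)/Q)| = phi(2327) = 2136; group ≅ (Z/2327Z)^* ≅ Z/12Z × Z/178Z

The n-th cyclotomic polynomial Φ_2327(x) is the minimal polynomial of zeta_2327 over Q and has degree phi(2327) = 2136. So Q(zeta_2327) is a degree-2136 Galois extension with Galois group (Z/2327Z)^*. By CRT, (Z/2327Z)^* ≅ (Z/13Z)^* × (Z/179Z)^*. Each prime-power unit group is (Z/13Z)^* ≅ Z/12Z; (Z/179Z)^* ≅ Z/178Z. Hence Gal(Q(zeta_2327)/Q) ≅ Z/12Z × Z/178Z.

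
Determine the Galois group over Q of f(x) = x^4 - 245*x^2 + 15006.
Gal(K/Q) = V_4 (Klein four-group, Z/2Z × Z/2Z)

f factors as (x^2 - 123)(x^2 - 122), so the splitting field is K = Q(sqrt(123), sqrt(122)). The elements 123, 122, 15006 are all non-squares in Q, so sqrt(123) and sqrt(122) generate independent quadratic extensions. Thus [K:Q] = 4 and Gal(K/Q) is generated by the two order-2 automorphisms sqrt(123) ↦ -sqrt(123) and sqrt(122) ↦ -sqrt(122), giving V_4.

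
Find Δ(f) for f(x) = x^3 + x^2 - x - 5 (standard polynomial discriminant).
Δ = -560

For x^3 + a x^2 + b x + c the discriminant is Δ = 18 a b c - 4 a^3 c + a^2 b^2 - 4 b^3 - 27 c^2.
Plug a = 1, b = -1, c = -5:
  18*(1)*(-1)*(-5) - 4*(1)^3*(-5) + (1)^2*(-1)^2 - 4*(-1)^3 - 27*(-5)^2
  = 90 + (20) + 1 + (4) + (-675)
  = -560.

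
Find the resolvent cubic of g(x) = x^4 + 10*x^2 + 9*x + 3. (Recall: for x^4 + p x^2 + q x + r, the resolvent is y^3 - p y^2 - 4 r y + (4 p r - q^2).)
h(y) = y^3 - 10*y^2 - 12*y + 39

Identify coefficients: p = 10, q = 9, r = 3.
Plug into h(y) = y^3 - p y^2 - 4 r y + (4 p r - q^2):
  h(y) = y^3 - (10) y^2 - 4*(3) y + (4*(10)*(3) - (9)^2)
       = y^3 + (-10) y^2 + (-12) y + (39).
Simplifying: h(y) = y^3 - 10*y^2 - 12*y + 39.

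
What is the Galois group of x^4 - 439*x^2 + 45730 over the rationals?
Gal(K/Q) = V_4 (Klein four-group, Z/2Z × Z/2Z)

f factors as (x^2 - 170)(x^2 - 269), so the splitting field is K = Q(sqrt(170), sqrt(269)). The elements 170, 269, 45730 are all non-squares in Q, so sqrt(170) and sqrt(269) generate independent quadratic extensions. Thus [K:Q] = 4 and Gal(K/Q) is generated by the two order-2 automorphisms sqrt(170) ↦ -sqrt(170) and sqrt(269) ↦ -sqrt(269), giving V_4.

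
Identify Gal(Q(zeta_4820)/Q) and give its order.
|Gal(Q(zeta_4820)/Q)| = phi(4820) = 1920; group ≅ (Z/4820Z)^* ≅ Z/2Z × Z/4Z × Z/240Z

The n-th cyclotomic polynomial Φ_4820(x) is the minimal polynomial of zeta_4820 over Q and has degree phi(4820) = 1920. So Q(zeta_4820) is a degree-1920 Galois extension with Galois group (Z/4820Z)^*. By CRT, (Z/4820Z)^* ≅ (Z/4Z)^* × (Z/5Z)^* × (Z/241Z)^*. Each prime-power unit group is (Z/4Z)^* ≅ Z/2Z; (Z/5Z)^* ≅ Z/4Z; (Z/241Z)^* ≅ Z/240Z. Hence Gal(Q(zeta_4820)/Q) ≅ Z/2Z × Z/4Z × Z/240Z.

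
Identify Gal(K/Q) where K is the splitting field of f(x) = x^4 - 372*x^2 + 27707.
Gal(K/Q) = V_4 (Klein four-group, Z/2Z × Z/2Z)

f factors as (x^2 - 103)(x^2 - 269), so the splitting field is K = Q(sqrt(103), sqrt(269)). The elements 103, 269, 27707 are all non-squares in Q, so sqrt(103) and sqrt(269) generate independent quadratic extensions. Thus [K:Q] = 4 and Gal(K/Q) is generated by the two order-2 automorphisms sqrt(103) ↦ -sqrt(103) and sqrt(269) ↦ -sqrt(269), giving V_4.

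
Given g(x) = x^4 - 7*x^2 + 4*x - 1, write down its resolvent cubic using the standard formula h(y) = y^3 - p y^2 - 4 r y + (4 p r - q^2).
h(y) = y^3 + 7*y^2 + 4*y + 12

Identify coefficients: p = -7, q = 4, r = -1.
Plug into h(y) = y^3 - p y^2 - 4 r y + (4 p r - q^2):
  h(y) = y^3 - (-7) y^2 - 4*(-1) y + (4*(-7)*(-1) - (4)^2)
       = y^3 + (7) y^2 + (4) y + (12).
Simplifying: h(y) = y^3 + 7*y^2 + 4*y + 12.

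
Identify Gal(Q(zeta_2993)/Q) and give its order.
|Gal(Q(zeta_2993)/Q)| = phi(2993) = 2880; group ≅ (Z/2993Z)^* ≅ Z/40Z × Z/72Z

The n-th cyclotomic polynomial Φ_2993(x) is the minimal polynomial of zeta_2993 over Q and has degree phi(2993) = 2880. So Q(zeta_2993) is a degree-2880 Galois extension with Galois group (Z/2993Z)^*. By CRT, (Z/2993Z)^* ≅ (Z/41Z)^* × (Z/73Z)^*. Each prime-power unit group is (Z/41Z)^* ≅ Z/40Z; (Z/73Z)^* ≅ Z/72Z. Hence Gal(Q(zeta_2993)/Q) ≅ Z/40Z × Z/72Z.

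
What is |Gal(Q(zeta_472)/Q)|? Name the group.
|Gal(Q(zeta_472)/Q)| = phi(472) = 232; group ≅ (Z/472Z)^* ≅ Z/2Z × Z/2Z × Z/58Z

The n-th cyclotomic polynomial Φ_472(x) is the minimal polynomial of zeta_472 over Q and has degree phi(472) = 232. So Q(zeta_472) is a degree-232 Galois extension with Galois group (Z/472Z)^*. By CRT, (Z/472Z)^* ≅ (Z/8Z)^* × (Z/59Z)^*. Each prime-power unit group is (Z/8Z)^* ≅ Z/2Z × Z/2Z; (Z/59Z)^* ≅ Z/58Z. Hence Gal(Q(zeta_472)/Q) ≅ Z/2Z × Z/2Z × Z/58Z.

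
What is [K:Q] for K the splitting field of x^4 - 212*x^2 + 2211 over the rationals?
[K:Q] = 4

f factors as (x^2 - 201)(x^2 - 11); the splitting field is K = Q(sqrt(201), sqrt(11)). Since 201, 11, and 2211 are all non-squares in Q, the three subfields Q(sqrt(201)), Q(sqrt(11)), Q(sqrt(2211)) are distinct degree-2 extensions, so [K:Q] = 4 (Klein four Galois group).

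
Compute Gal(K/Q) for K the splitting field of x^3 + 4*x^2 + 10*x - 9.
Gal(K/Q) = S_3 (symmetric group of order 6)

Compute the discriminant of x^3 + (4)*x^2 + (10)*x + (-9): Δ = -8763. Since Δ is not a rational square, the Galois group is not contained in A_3; it must be the full S_3 (irreducibility of the cubic rules out anything smaller).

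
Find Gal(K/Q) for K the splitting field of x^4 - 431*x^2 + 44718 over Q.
Gal(K/Q) = V_4 (Klein four-group, Z/2Z × Z/2Z)

f factors as (x^2 - 257)(x^2 - 174), so the splitting field is K = Q(sqrt(257), sqrt(174)). The elements 257, 174, 44718 are all non-squares in Q, so sqrt(257) and sqrt(174) generate independent quadratic extensions. Thus [K:Q] = 4 and Gal(K/Q) is generated by the two order-2 automorphisms sqrt(257) ↦ -sqrt(257) and sqrt(174) ↦ -sqrt(174), giving V_4.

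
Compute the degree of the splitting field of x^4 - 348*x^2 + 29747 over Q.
[K:Q] = 4

f factors as (x^2 - 151)(x^2 - 197); the splitting field is K = Q(sqrt(151), sqrt(197)). Since 151, 197, and 29747 are all non-squares in Q, the three subfields Q(sqrt(151)), Q(sqrt(197)), Q(sqrt(29747)) are distinct degree-2 extensions, so [K:Q] = 4 (Klein four Galois group).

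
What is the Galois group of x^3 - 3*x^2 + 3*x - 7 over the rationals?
Gal(K/Q) = S_3 (symmetric group of order 6)

Compute the discriminant of x^3 + (-3)*x^2 + (3)*x + (-7): Δ = -972. Since Δ is not a rational square, the Galois group is not contained in A_3; it must be the full S_3 (irreducibility of the cubic rules out anything smaller).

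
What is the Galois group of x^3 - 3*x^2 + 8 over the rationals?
Gal(K/Q) = S_3 (symmetric group of order 6)

Compute the discriminant of x^3 + (-3)*x^2 + (0)*x + (8): Δ = -864. Since Δ is not a rational square, the Galois group is not contained in A_3; it must be the full S_3 (irreducibility of the cubic rules out anything smaller).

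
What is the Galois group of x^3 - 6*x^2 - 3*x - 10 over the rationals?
Gal(K/Q) = S_3 (symmetric group of order 6)

Compute the discriminant of x^3 + (-6)*x^2 + (-3)*x + (-10): Δ = -14148. Since Δ is not a rational square, the Galois group is not contained in A_3; it must be the full S_3 (irreducibility of the cubic rules out anything smaller).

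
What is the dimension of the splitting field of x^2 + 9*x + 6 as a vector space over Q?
[K:Q] = 2

The discriminant of x^2 + (9)*x + (6) is b^2 - 4c = 81 - (24) = 57. Since 57 is not a perfect square in Q, the polynomial is irreducible over Q. Its two roots generate a degree-2 extension, so [K:Q] = 2.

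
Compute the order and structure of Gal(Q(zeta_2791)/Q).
|Gal(Q(zeta_2791)/Q)| = phi(2791) = 2790; group ≅ (Z/2791Z)^* ≅ Z/2790Z

The n-th cyclotomic polynomial Φ_2791(x) is the minimal polynomial of zeta_2791 over Q and has degree phi(2791) = 2790. So Q(zeta_2791) is a degree-2790 Galois extension with Galois group (Z/2791Z)^*. (Z/2791Z)^* is cyclic since 2791 is an odd prime power (or 4). Hence Gal(Q(zeta_2791)/Q) ≅ Z/2790Z.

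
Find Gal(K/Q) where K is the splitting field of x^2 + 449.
Gal(K/Q) = Z/2Z (cyclic of order 2)

x^2 + 449 is irreducible over Q since -449 is not a rational square. The splitting field Q(sqrt(-449)) has degree 2 over Q, and its unique nontrivial automorphism is sqrt(-449) ↦ -sqrt(-449). Hence Gal(Q(sqrt(-449))/Q) = Z/2Z.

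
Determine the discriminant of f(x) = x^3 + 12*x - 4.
Δ = -7344

For a depressed cubic x^3 + p x + q the discriminant is Δ = -4 p^3 - 27 q^2 = -4*(12)^3 - 27*(-4)^2 = -6912 - 432 = -7344.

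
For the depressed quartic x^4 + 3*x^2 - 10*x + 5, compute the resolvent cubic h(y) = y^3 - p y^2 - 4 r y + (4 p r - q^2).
h(y) = y^3 - 3*y^2 - 20*y - 40

Identify coefficients: p = 3, q = -10, r = 5.
Plug into h(y) = y^3 - p y^2 - 4 r y + (4 p r - q^2):
  h(y) = y^3 - (3) y^2 - 4*(5) y + (4*(3)*(5) - (-10)^2)
       = y^3 + (-3) y^2 + (-20) y + (-40).
Simplifying: h(y) = y^3 - 3*y^2 - 20*y - 40.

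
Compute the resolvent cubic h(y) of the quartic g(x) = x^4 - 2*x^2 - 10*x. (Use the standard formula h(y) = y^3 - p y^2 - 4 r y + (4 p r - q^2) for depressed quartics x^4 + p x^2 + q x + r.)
h(y) = y^3 + 2*y^2 - 100

Identify coefficients: p = -2, q = -10, r = 0.
Plug into h(y) = y^3 - p y^2 - 4 r y + (4 p r - q^2):
  h(y) = y^3 - (-2) y^2 - 4*(0) y + (4*(-2)*(0) - (-10)^2)
       = y^3 + (2) y^2 + (0) y + (-100).
Simplifying: h(y) = y^3 + 2*y^2 - 100.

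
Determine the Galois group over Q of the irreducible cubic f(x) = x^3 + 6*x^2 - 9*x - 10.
Gal(K/Q) = S_3 (symmetric group of order 6)

Compute the discriminant of x^3 + (6)*x^2 + (-9)*x + (-10): Δ = 21492. Since Δ is not a rational square, the Galois group is not contained in A_3; it must be the full S_3 (irreducibility of the cubic rules out anything smaller).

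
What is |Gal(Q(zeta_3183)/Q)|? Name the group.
|Gal(Q(zeta_3183)/Q)| = phi(3183) = 2120; group ≅ (Z/3183Z)^* ≅ Z/2Z × Z/1060Z

The n-th cyclotomic polynomial Φ_3183(x) is the minimal polynomial of zeta_3183 over Q and has degree phi(3183) = 2120. So Q(zeta_3183) is a degree-2120 Galois extension with Galois group (Z/3183Z)^*. By CRT, (Z/3183Z)^* ≅ (Z/3Z)^* × (Z/1061Z)^*. Each prime-power unit group is (Z/3Z)^* ≅ Z/2Z; (Z/1061Z)^* ≅ Z/1060Z. Hence Gal(Q(zeta_3183)/Q) ≅ Z/2Z × Z/1060Z.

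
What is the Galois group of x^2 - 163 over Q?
Gal(K/Q) = Z/2Z (cyclic of order 2)

x^2 - 163 is irreducible over Q since 163 is not a rational square. The splitting field Q(sqrt(163)) has degree 2 over Q, and its unique nontrivial automorphism is sqrt(163) ↦ -sqrt(163). Hence Gal(Q(sqrt(163))/Q) = Z/2Z.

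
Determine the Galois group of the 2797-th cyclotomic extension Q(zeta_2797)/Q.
|Gal(Q(zeta_2797)/Q)| = phi(2797) = 2796; group ≅ (Z/2797Z)^* ≅ Z/2796Z

The n-th cyclotomic polynomial Φ_2797(x) is the minimal polynomial of zeta_2797 over Q and has degree phi(2797) = 2796. So Q(zeta_2797) is a degree-2796 Galois extension with Galois group (Z/2797Z)^*. (Z/2797Z)^* is cyclic since 2797 is an odd prime power (or 4). Hence Gal(Q(zeta_2797)/Q) ≅ Z/2796Z.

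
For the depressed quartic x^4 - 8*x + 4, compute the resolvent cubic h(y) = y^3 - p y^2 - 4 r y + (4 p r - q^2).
h(y) = y^3 - 16*y - 64

Identify coefficients: p = 0, q = -8, r = 4.
Plug into h(y) = y^3 - p y^2 - 4 r y + (4 p r - q^2):
  h(y) = y^3 - (0) y^2 - 4*(4) y + (4*(0)*(4) - (-8)^2)
       = y^3 + (0) y^2 + (-16) y + (-64).
Simplifying: h(y) = y^3 - 16*y - 64.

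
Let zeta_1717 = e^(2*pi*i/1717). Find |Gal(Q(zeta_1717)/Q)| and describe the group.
|Gal(Q(zeta_1717)/Q)| = phi(1717) = 1600; group ≅ (Z/1717Z)^* ≅ Z/16Z × Z/100Z

The n-th cyclotomic polynomial Φ_1717(x) is the minimal polynomial of zeta_1717 over Q and has degree phi(1717) = 1600. So Q(zeta_1717) is a degree-1600 Galois extension with Galois group (Z/1717Z)^*. By CRT, (Z/1717Z)^* ≅ (Z/17Z)^* × (Z/101Z)^*. Each prime-power unit group is (Z/17Z)^* ≅ Z/16Z; (Z/101Z)^* ≅ Z/100Z. Hence Gal(Q(zeta_1717)/Q) ≅ Z/16Z × Z/100Z.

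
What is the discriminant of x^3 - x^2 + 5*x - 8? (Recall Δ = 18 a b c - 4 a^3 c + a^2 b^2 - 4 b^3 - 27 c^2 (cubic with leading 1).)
Δ = -1515

For x^3 + a x^2 + b x + c the discriminant is Δ = 18 a b c - 4 a^3 c + a^2 b^2 - 4 b^3 - 27 c^2.
Plug a = -1, b = 5, c = -8:
  18*(-1)*(5)*(-8) - 4*(-1)^3*(-8) + (-1)^2*(5)^2 - 4*(5)^3 - 27*(-8)^2
  = 720 + (-32) + 25 + (-500) + (-1728)
  = -1515.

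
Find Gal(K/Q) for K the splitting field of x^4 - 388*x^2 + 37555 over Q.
Gal(K/Q) = V_4 (Klein four-group, Z/2Z × Z/2Z)

f factors as (x^2 - 185)(x^2 - 203), so the splitting field is K = Q(sqrt(185), sqrt(203)). The elements 185, 203, 37555 are all non-squares in Q, so sqrt(185) and sqrt(203) generate independent quadratic extensions. Thus [K:Q] = 4 and Gal(K/Q) is generated by the two order-2 automorphisms sqrt(185) ↦ -sqrt(185) and sqrt(203) ↦ -sqrt(203), giving V_4.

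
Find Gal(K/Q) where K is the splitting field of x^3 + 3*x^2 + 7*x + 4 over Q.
Gal(K/Q) = S_3 (symmetric group of order 6)

Compute the discriminant of x^3 + (3)*x^2 + (7)*x + (4): Δ = -283. Since Δ is not a rational square, the Galois group is not contained in A_3; it must be the full S_3 (irreducibility of the cubic rules out anything smaller).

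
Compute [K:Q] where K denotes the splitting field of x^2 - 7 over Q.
[K:Q] = 2

The discriminant of x^2 + (0)*x + (-7) is b^2 - 4c = 0 - (-28) = 28. Since 28 is not a perfect square in Q, the polynomial is irreducible over Q. Its two roots generate a degree-2 extension, so [K:Q] = 2.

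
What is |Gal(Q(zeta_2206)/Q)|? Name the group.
|Gal(Q(zeta_2206)/Q)| = phi(2206) = 1102; group ≅ (Z/2206Z)^* ≅ Z/1102Z

The n-th cyclotomic polynomial Φ_2206(x) is the minimal polynomial of zeta_2206 over Q and has degree phi(2206) = 1102. So Q(zeta_2206) is a degree-1102 Galois extension with Galois group (Z/2206Z)^*. By CRT, (Z/2206Z)^* ≅ (Z/2Z)^* × (Z/1103Z)^*. Each prime-power unit group is (Z/2Z)^* ≅ trivial group (order 1); (Z/1103Z)^* ≅ Z/1102Z. Hence Gal(Q(zeta_2206)/Q) ≅ Z/1102Z.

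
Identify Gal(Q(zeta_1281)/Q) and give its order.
|Gal(Q(zeta_1281)/Q)| = phi(1281) = 720; group ≅ (Z/1281Z)^* ≅ Z/2Z × Z/6Z × Z/60Z

The n-th cyclotomic polynomial Φ_1281(x) is the minimal polynomial of zeta_1281 over Q and has degree phi(1281) = 720. So Q(zeta_1281) is a degree-720 Galois extension with Galois group (Z/1281Z)^*. By CRT, (Z/1281Z)^* ≅ (Z/3Z)^* × (Z/7Z)^* × (Z/61Z)^*. Each prime-power unit group is (Z/3Z)^* ≅ Z/2Z; (Z/7Z)^* ≅ Z/6Z; (Z/61Z)^* ≅ Z/60Z. Hence Gal(Q(zeta_1281)/Q) ≅ Z/2Z × Z/6Z × Z/60Z.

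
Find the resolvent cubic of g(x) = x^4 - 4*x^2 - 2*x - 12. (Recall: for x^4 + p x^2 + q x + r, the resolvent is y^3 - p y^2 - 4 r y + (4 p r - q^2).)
h(y) = y^3 + 4*y^2 + 48*y + 188

Identify coefficients: p = -4, q = -2, r = -12.
Plug into h(y) = y^3 - p y^2 - 4 r y + (4 p r - q^2):
  h(y) = y^3 - (-4) y^2 - 4*(-12) y + (4*(-4)*(-12) - (-2)^2)
       = y^3 + (4) y^2 + (48) y + (188).
Simplifying: h(y) = y^3 + 4*y^2 + 48*y + 188.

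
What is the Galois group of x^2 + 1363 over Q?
Gal(K/Q) = Z/2Z (cyclic of order 2)

x^2 + 1363 is irreducible over Q since -1363 is not a rational square. The splitting field Q(sqrt(-1363)) has degree 2 over Q, and its unique nontrivial automorphism is sqrt(-1363) ↦ -sqrt(-1363). Hence Gal(Q(sqrt(-1363))/Q) = Z/2Z.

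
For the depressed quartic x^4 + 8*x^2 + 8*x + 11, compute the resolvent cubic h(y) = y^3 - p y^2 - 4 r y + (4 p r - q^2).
h(y) = y^3 - 8*y^2 - 44*y + 288

Identify coefficients: p = 8, q = 8, r = 11.
Plug into h(y) = y^3 - p y^2 - 4 r y + (4 p r - q^2):
  h(y) = y^3 - (8) y^2 - 4*(11) y + (4*(8)*(11) - (8)^2)
       = y^3 + (-8) y^2 + (-44) y + (288).
Simplifying: h(y) = y^3 - 8*y^2 - 44*y + 288.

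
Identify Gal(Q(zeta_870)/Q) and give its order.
|Gal(Q(zeta_870)/Q)| = phi(870) = 224; group ≅ (Z/870Z)^* ≅ Z/2Z × Z/4Z × Z/28Z

The n-th cyclotomic polynomial Φ_870(x) is the minimal polynomial of zeta_870 over Q and has degree phi(870) = 224. So Q(zeta_870) is a degree-224 Galois extension with Galois group (Z/870Z)^*. By CRT, (Z/870Z)^* ≅ (Z/2Z)^* × (Z/3Z)^* × (Z/5Z)^* × (Z/29Z)^*. Each prime-power unit group is (Z/2Z)^* ≅ trivial group (order 1); (Z/3Z)^* ≅ Z/2Z; (Z/5Z)^* ≅ Z/4Z; (Z/29Z)^* ≅ Z/28Z. Hence Gal(Q(zeta_870)/Q) ≅ Z/2Z × Z/4Z × Z/28Z.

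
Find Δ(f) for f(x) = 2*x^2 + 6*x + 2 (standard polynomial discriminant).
Δ = 20

For a quadratic a x^2 + b x + c the discriminant is Δ = b^2 - 4ac = (6)^2 - 4*(2)*(2) = 36 - (16) = 20.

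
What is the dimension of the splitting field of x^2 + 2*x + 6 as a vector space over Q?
[K:Q] = 2

The discriminant of x^2 + (2)*x + (6) is b^2 - 4c = 4 - (24) = -20. Since -20 is not a perfect square in Q, the polynomial is irreducible over Q. Its two roots generate a degree-2 extension, so [K:Q] = 2.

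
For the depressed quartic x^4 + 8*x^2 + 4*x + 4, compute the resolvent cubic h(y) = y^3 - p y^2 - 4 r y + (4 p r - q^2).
h(y) = y^3 - 8*y^2 - 16*y + 112

Identify coefficients: p = 8, q = 4, r = 4.
Plug into h(y) = y^3 - p y^2 - 4 r y + (4 p r - q^2):
  h(y) = y^3 - (8) y^2 - 4*(4) y + (4*(8)*(4) - (4)^2)
       = y^3 + (-8) y^2 + (-16) y + (112).
Simplifying: h(y) = y^3 - 8*y^2 - 16*y + 112.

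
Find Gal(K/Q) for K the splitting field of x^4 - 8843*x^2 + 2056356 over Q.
Gal(K/Q) = Z/2Z (cyclic of order 2)

f factors as (x^2 - 8604)(x^2 - 239), so the splitting field is K = Q(sqrt(8604), sqrt(239)). The squarefree part of 8604 is 239 and the squarefree part of 239 is also 239, so sqrt(8604) and sqrt(239) are both rational multiples of sqrt(239). Hence Q(sqrt(8604)) = Q(sqrt(239)) = Q(sqrt(239)), and the splitting field collapses to a single degree-2 extension with Galois group Z/2Z.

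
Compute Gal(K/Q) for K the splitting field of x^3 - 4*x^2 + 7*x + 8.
Gal(K/Q) = S_3 (symmetric group of order 6)

Compute the discriminant of x^3 + (-4)*x^2 + (7)*x + (8): Δ = -4300. Since Δ is not a rational square, the Galois group is not contained in A_3; it must be the full S_3 (irreducibility of the cubic rules out anything smaller).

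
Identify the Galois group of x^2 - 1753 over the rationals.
Gal(K/Q) = Z/2Z (cyclic of order 2)

x^2 - 1753 is irreducible over Q since 1753 is not a rational square. The splitting field Q(sqrt(1753)) has degree 2 over Q, and its unique nontrivial automorphism is sqrt(1753) ↦ -sqrt(1753). Hence Gal(Q(sqrt(1753))/Q) = Z/2Z.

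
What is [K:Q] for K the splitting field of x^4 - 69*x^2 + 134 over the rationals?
[K:Q] = 4

f factors as (x^2 - 2)(x^2 - 67); the splitting field is K = Q(sqrt(2), sqrt(67)). Since 2, 67, and 134 are all non-squares in Q, the three subfields Q(sqrt(2)), Q(sqrt(67)), Q(sqrt(134)) are distinct degree-2 extensions, so [K:Q] = 4 (Klein four Galois group).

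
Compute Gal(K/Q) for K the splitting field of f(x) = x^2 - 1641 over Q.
Gal(K/Q) = Z/2Z (cyclic of order 2)

x^2 - 1641 is irreducible over Q since 1641 is not a rational square. The splitting field Q(sqrt(1641)) has degree 2 over Q, and its unique nontrivial automorphism is sqrt(1641) ↦ -sqrt(1641). Hence Gal(Q(sqrt(1641))/Q) = Z/2Z.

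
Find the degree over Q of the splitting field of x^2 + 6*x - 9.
[K:Q] = 2

The discriminant of x^2 + (6)*x + (-9) is b^2 - 4c = 36 - (-36) = 72. Since 72 is not a perfect square in Q, the polynomial is irreducible over Q. Its two roots generate a degree-2 extension, so [K:Q] = 2.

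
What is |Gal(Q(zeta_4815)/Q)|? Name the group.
|Gal(Q(zeta_4815)/Q)| = phi(4815) = 2544; group ≅ (Z/4815Z)^* ≅ Z/4Z × Z/6Z × Z/106Z

The n-th cyclotomic polynomial Φ_4815(x) is the minimal polynomial of zeta_4815 over Q and has degree phi(4815) = 2544. So Q(zeta_4815) is a degree-2544 Galois extension with Galois group (Z/4815Z)^*. By CRT, (Z/4815Z)^* ≅ (Z/9Z)^* × (Z/5Z)^* × (Z/107Z)^*. Each prime-power unit group is (Z/9Z)^* ≅ Z/6Z; (Z/5Z)^* ≅ Z/4Z; (Z/107Z)^* ≅ Z/106Z. Hence Gal(Q(zeta_4815)/Q) ≅ Z/4Z × Z/6Z × Z/106Z.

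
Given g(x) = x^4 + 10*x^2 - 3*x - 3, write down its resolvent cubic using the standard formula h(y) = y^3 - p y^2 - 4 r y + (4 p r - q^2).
h(y) = y^3 - 10*y^2 + 12*y - 129

Identify coefficients: p = 10, q = -3, r = -3.
Plug into h(y) = y^3 - p y^2 - 4 r y + (4 p r - q^2):
  h(y) = y^3 - (10) y^2 - 4*(-3) y + (4*(10)*(-3) - (-3)^2)
       = y^3 + (-10) y^2 + (12) y + (-129).
Simplifying: h(y) = y^3 - 10*y^2 + 12*y - 129.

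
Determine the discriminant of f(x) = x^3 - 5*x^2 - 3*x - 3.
Δ = -2220

For x^3 + a x^2 + b x + c the discriminant is Δ = 18 a b c - 4 a^3 c + a^2 b^2 - 4 b^3 - 27 c^2.
Plug a = -5, b = -3, c = -3:
  18*(-5)*(-3)*(-3) - 4*(-5)^3*(-3) + (-5)^2*(-3)^2 - 4*(-3)^3 - 27*(-3)^2
  = -810 + (-1500) + 225 + (108) + (-243)
  = -2220.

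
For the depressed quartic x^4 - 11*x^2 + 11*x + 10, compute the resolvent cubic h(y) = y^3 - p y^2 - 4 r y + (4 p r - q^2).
h(y) = y^3 + 11*y^2 - 40*y - 561

Identify coefficients: p = -11, q = 11, r = 10.
Plug into h(y) = y^3 - p y^2 - 4 r y + (4 p r - q^2):
  h(y) = y^3 - (-11) y^2 - 4*(10) y + (4*(-11)*(10) - (11)^2)
       = y^3 + (11) y^2 + (-40) y + (-561).
Simplifying: h(y) = y^3 + 11*y^2 - 40*y - 561.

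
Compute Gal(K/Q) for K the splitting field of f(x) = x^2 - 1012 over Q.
Gal(K/Q) = Z/2Z (cyclic of order 2)

x^2 - 1012 is irreducible over Q since 1012 is not a rational square. The splitting field Q(sqrt(1012)) has degree 2 over Q, and its unique nontrivial automorphism is sqrt(1012) ↦ -sqrt(1012). Hence Gal(Q(sqrt(1012))/Q) = Z/2Z.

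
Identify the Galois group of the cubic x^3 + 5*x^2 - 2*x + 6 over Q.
Gal(K/Q) = S_3 (symmetric group of order 6)

Compute the discriminant of x^3 + (5)*x^2 + (-2)*x + (6): Δ = -4920. Since Δ is not a rational square, the Galois group is not contained in A_3; it must be the full S_3 (irreducibility of the cubic rules out anything smaller).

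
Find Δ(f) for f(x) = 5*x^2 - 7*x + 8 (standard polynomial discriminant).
Δ = -111

For a quadratic a x^2 + b x + c the discriminant is Δ = b^2 - 4ac = (-7)^2 - 4*(5)*(8) = 49 - (160) = -111.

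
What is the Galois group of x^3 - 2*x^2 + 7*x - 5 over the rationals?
Gal(K/Q) = S_3 (symmetric group of order 6)

Compute the discriminant of x^3 + (-2)*x^2 + (7)*x + (-5): Δ = -751. Since Δ is not a rational square, the Galois group is not contained in A_3; it must be the full S_3 (irreducibility of the cubic rules out anything smaller).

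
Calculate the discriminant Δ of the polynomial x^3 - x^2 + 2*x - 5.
Δ = -543

For x^3 + a x^2 + b x + c the discriminant is Δ = 18 a b c - 4 a^3 c + a^2 b^2 - 4 b^3 - 27 c^2.
Plug a = -1, b = 2, c = -5:
  18*(-1)*(2)*(-5) - 4*(-1)^3*(-5) + (-1)^2*(2)^2 - 4*(2)^3 - 27*(-5)^2
  = 180 + (-20) + 4 + (-32) + (-675)
  = -543.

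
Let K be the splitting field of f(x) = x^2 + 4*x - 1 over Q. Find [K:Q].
[K:Q] = 2

The discriminant of x^2 + (4)*x + (-1) is b^2 - 4c = 16 - (-4) = 20. Since 20 is not a perfect square in Q, the polynomial is irreducible over Q. Its two roots generate a degree-2 extension, so [K:Q] = 2.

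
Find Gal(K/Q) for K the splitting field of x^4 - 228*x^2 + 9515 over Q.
Gal(K/Q) = V_4 (Klein four-group, Z/2Z × Z/2Z)

f factors as (x^2 - 173)(x^2 - 55), so the splitting field is K = Q(sqrt(173), sqrt(55)). The elements 173, 55, 9515 are all non-squares in Q, so sqrt(173) and sqrt(55) generate independent quadratic extensions. Thus [K:Q] = 4 and Gal(K/Q) is generated by the two order-2 automorphisms sqrt(173) ↦ -sqrt(173) and sqrt(55) ↦ -sqrt(55), giving V_4.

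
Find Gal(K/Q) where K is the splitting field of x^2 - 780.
Gal(K/Q) = Z/2Z (cyclic of order 2)

x^2 - 780 is irreducible over Q since 780 is not a rational square. The splitting field Q(sqrt(780)) has degree 2 over Q, and its unique nontrivial automorphism is sqrt(780) ↦ -sqrt(780). Hence Gal(Q(sqrt(780))/Q) = Z/2Z.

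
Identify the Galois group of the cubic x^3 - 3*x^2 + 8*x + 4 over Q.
Gal(K/Q) = S_3 (symmetric group of order 6)

Compute the discriminant of x^3 + (-3)*x^2 + (8)*x + (4): Δ = -3200. Since Δ is not a rational square, the Galois group is not contained in A_3; it must be the full S_3 (irreducibility of the cubic rules out anything smaller).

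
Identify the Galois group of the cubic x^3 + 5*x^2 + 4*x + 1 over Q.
Gal(K/Q) = S_3 (symmetric group of order 6)

Compute the discriminant of x^3 + (5)*x^2 + (4)*x + (1): Δ = -23. Since Δ is not a rational square, the Galois group is not contained in A_3; it must be the full S_3 (irreducibility of the cubic rules out anything smaller).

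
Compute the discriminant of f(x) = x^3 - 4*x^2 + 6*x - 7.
Δ = -379

For x^3 + a x^2 + b x + c the discriminant is Δ = 18 a b c - 4 a^3 c + a^2 b^2 - 4 b^3 - 27 c^2.
Plug a = -4, b = 6, c = -7:
  18*(-4)*(6)*(-7) - 4*(-4)^3*(-7) + (-4)^2*(6)^2 - 4*(6)^3 - 27*(-7)^2
  = 3024 + (-1792) + 576 + (-864) + (-1323)
  = -379.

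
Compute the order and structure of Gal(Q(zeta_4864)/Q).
|Gal(Q(zeta_4864)/Q)| = phi(4864) = 2304; group ≅ (Z/4864Z)^* ≅ Z/2Z × Z/18Z × Z/64Z

The n-th cyclotomic polynomial Φ_4864(x) is the minimal polynomial of zeta_4864 over Q and has degree phi(4864) = 2304. So Q(zeta_4864) is a degree-2304 Galois extension with Galois group (Z/4864Z)^*. By CRT, (Z/4864Z)^* ≅ (Z/256Z)^* × (Z/19Z)^*. Each prime-power unit group is (Z/256Z)^* ≅ Z/2Z × Z/64Z; (Z/19Z)^* ≅ Z/18Z. Hence Gal(Q(zeta_4864)/Q) ≅ Z/2Z × Z/18Z × Z/64Z.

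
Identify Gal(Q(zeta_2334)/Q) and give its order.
|Gal(Q(zeta_2334)/Q)| = phi(2334) = 776; group ≅ (Z/2334Z)^* ≅ Z/2Z × Z/388Z

The n-th cyclotomic polynomial Φ_2334(x) is the minimal polynomial of zeta_2334 over Q and has degree phi(2334) = 776. So Q(zeta_2334) is a degree-776 Galois extension with Galois group (Z/2334Z)^*. By CRT, (Z/2334Z)^* ≅ (Z/2Z)^* × (Z/3Z)^* × (Z/389Z)^*. Each prime-power unit group is (Z/2Z)^* ≅ trivial group (order 1); (Z/3Z)^* ≅ Z/2Z; (Z/389Z)^* ≅ Z/388Z. Hence Gal(Q(zeta_2334)/Q) ≅ Z/2Z × Z/388Z.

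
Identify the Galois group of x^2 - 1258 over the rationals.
Gal(K/Q) = Z/2Z (cyclic of order 2)

x^2 - 1258 is irreducible over Q since 1258 is not a rational square. The splitting field Q(sqrt(1258)) has degree 2 over Q, and its unique nontrivial automorphism is sqrt(1258) ↦ -sqrt(1258). Hence Gal(Q(sqrt(1258))/Q) = Z/2Z.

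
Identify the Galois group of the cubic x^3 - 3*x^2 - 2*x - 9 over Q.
Gal(K/Q) = S_3 (symmetric group of order 6)

Compute the discriminant of x^3 + (-3)*x^2 + (-2)*x + (-9): Δ = -4063. Since Δ is not a rational square, the Galois group is not contained in A_3; it must be the full S_3 (irreducibility of the cubic rules out anything smaller).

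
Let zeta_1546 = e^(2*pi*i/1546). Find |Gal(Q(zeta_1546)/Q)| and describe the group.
|Gal(Q(zeta_1546)/Q)| = phi(1546) = 772; group ≅ (Z/1546Z)^* ≅ Z/772Z

The n-th cyclotomic polynomial Φ_1546(x) is the minimal polynomial of zeta_1546 over Q and has degree phi(1546) = 772. So Q(zeta_1546) is a degree-772 Galois extension with Galois group (Z/1546Z)^*. By CRT, (Z/1546Z)^* ≅ (Z/2Z)^* × (Z/773Z)^*. Each prime-power unit group is (Z/2Z)^* ≅ trivial group (order 1); (Z/773Z)^* ≅ Z/772Z. Hence Gal(Q(zeta_1546)/Q) ≅ Z/772Z.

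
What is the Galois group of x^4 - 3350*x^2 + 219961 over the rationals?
Gal(K/Q) = Z/2Z (cyclic of order 2)

f factors as (x^2 - 3283)(x^2 - 67), so the splitting field is K = Q(sqrt(3283), sqrt(67)). The squarefree part of 3283 is 67 and the squarefree part of 67 is also 67, so sqrt(3283) and sqrt(67) are both rational multiples of sqrt(67). Hence Q(sqrt(3283)) = Q(sqrt(67)) = Q(sqrt(67)), and the splitting field collapses to a single degree-2 extension with Galois group Z/2Z.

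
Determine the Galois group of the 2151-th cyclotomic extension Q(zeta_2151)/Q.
|Gal(Q(zeta_2151)/Q)| = phi(2151) = 1428; group ≅ (Z/2151Z)^* ≅ Z/6Z × Z/238Z

The n-th cyclotomic polynomial Φ_2151(x) is the minimal polynomial of zeta_2151 over Q and has degree phi(2151) = 1428. So Q(zeta_2151) is a degree-1428 Galois extension with Galois group (Z/2151Z)^*. By CRT, (Z/2151Z)^* ≅ (Z/9Z)^* × (Z/239Z)^*. Each prime-power unit group is (Z/9Z)^* ≅ Z/6Z; (Z/239Z)^* ≅ Z/238Z. Hence Gal(Q(zeta_2151)/Q) ≅ Z/6Z × Z/238Z.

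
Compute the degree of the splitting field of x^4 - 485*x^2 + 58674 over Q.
[K:Q] = 4

f factors as (x^2 - 231)(x^2 - 254); the splitting field is K = Q(sqrt(231), sqrt(254)). Since 231, 254, and 58674 are all non-squares in Q, the three subfields Q(sqrt(231)), Q(sqrt(254)), Q(sqrt(58674)) are distinct degree-2 extensions, so [K:Q] = 4 (Klein four Galois group).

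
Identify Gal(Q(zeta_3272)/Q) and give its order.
|Gal(Q(zeta_3272)/Q)| = phi(3272) = 1632; group ≅ (Z/3272Z)^* ≅ Z/2Z × Z/2Z × Z/408Z

The n-th cyclotomic polynomial Φ_3272(x) is the minimal polynomial of zeta_3272 over Q and has degree phi(3272) = 1632. So Q(zeta_3272) is a degree-1632 Galois extension with Galois group (Z/3272Z)^*. By CRT, (Z/3272Z)^* ≅ (Z/8Z)^* × (Z/409Z)^*. Each prime-power unit group is (Z/8Z)^* ≅ Z/2Z × Z/2Z; (Z/409Z)^* ≅ Z/408Z. Hence Gal(Q(zeta_3272)/Q) ≅ Z/2Z × Z/2Z × Z/408Z.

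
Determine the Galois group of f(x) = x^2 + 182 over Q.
Gal(K/Q) = Z/2Z (cyclic of order 2)

x^2 + 182 is irreducible over Q since -182 is not a rational square. The splitting field Q(sqrt(-182)) has degree 2 over Q, and its unique nontrivial automorphism is sqrt(-182) ↦ -sqrt(-182). Hence Gal(Q(sqrt(-182))/Q) = Z/2Z.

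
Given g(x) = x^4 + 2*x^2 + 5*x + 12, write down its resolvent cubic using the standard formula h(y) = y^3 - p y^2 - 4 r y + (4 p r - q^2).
h(y) = y^3 - 2*y^2 - 48*y + 71

Identify coefficients: p = 2, q = 5, r = 12.
Plug into h(y) = y^3 - p y^2 - 4 r y + (4 p r - q^2):
  h(y) = y^3 - (2) y^2 - 4*(12) y + (4*(2)*(12) - (5)^2)
       = y^3 + (-2) y^2 + (-48) y + (71).
Simplifying: h(y) = y^3 - 2*y^2 - 48*y + 71.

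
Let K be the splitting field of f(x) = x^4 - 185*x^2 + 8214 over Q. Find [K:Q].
[K:Q] = 4

f factors as (x^2 - 74)(x^2 - 111); the splitting field is K = Q(sqrt(74), sqrt(111)). Since 74, 111, and 8214 are all non-squares in Q, the three subfields Q(sqrt(74)), Q(sqrt(111)), Q(sqrt(8214)) are distinct degree-2 extensions, so [K:Q] = 4 (Klein four Galois group).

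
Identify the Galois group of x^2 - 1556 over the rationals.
Gal(K/Q) = Z/2Z (cyclic of order 2)

x^2 - 1556 is irreducible over Q since 1556 is not a rational square. The splitting field Q(sqrt(1556)) has degree 2 over Q, and its unique nontrivial automorphism is sqrt(1556) ↦ -sqrt(1556). Hence Gal(Q(sqrt(1556))/Q) = Z/2Z.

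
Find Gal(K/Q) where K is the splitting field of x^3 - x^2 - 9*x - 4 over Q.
Gal(K/Q) = S_3 (symmetric group of order 6)

Compute the discriminant of x^3 + (-1)*x^2 + (-9)*x + (-4): Δ = 1901. Since Δ is not a rational square, the Galois group is not contained in A_3; it must be the full S_3 (irreducibility of the cubic rules out anything smaller).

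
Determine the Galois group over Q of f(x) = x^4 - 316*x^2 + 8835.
Gal(K/Q) = V_4 (Klein four-group, Z/2Z × Z/2Z)

f factors as (x^2 - 31)(x^2 - 285), so the splitting field is K = Q(sqrt(31), sqrt(285)). The elements 31, 285, 8835 are all non-squares in Q, so sqrt(31) and sqrt(285) generate independent quadratic extensions. Thus [K:Q] = 4 and Gal(K/Q) is generated by the two order-2 automorphisms sqrt(31) ↦ -sqrt(31) and sqrt(285) ↦ -sqrt(285), giving V_4.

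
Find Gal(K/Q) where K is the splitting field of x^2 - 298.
Gal(K/Q) = Z/2Z (cyclic of order 2)

x^2 - 298 is irreducible over Q since 298 is not a rational square. The splitting field Q(sqrt(298)) has degree 2 over Q, and its unique nontrivial automorphism is sqrt(298) ↦ -sqrt(298). Hence Gal(Q(sqrt(298))/Q) = Z/2Z.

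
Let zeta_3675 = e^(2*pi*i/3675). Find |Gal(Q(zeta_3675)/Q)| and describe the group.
|Gal(Q(zeta_3675)/Q)| = phi(3675) = 1680; group ≅ (Z/3675Z)^* ≅ Z/2Z × Z/20Z × Z/42Z

The n-th cyclotomic polynomial Φ_3675(x) is the minimal polynomial of zeta_3675 over Q and has degree phi(3675) = 1680. So Q(zeta_3675) is a degree-1680 Galois extension with Galois group (Z/3675Z)^*. By CRT, (Z/3675Z)^* ≅ (Z/3Z)^* × (Z/25Z)^* × (Z/49Z)^*. Each prime-power unit group is (Z/3Z)^* ≅ Z/2Z; (Z/25Z)^* ≅ Z/20Z; (Z/49Z)^* ≅ Z/42Z. Hence Gal(Q(zeta_3675)/Q) ≅ Z/2Z × Z/20Z × Z/42Z.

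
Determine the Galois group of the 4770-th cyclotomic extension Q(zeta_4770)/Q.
|Gal(Q(zeta_4770)/Q)| = phi(4770) = 1248; group ≅ (Z/4770Z)^* ≅ Z/4Z × Z/6Z × Z/52Z

The n-th cyclotomic polynomial Φ_4770(x) is the minimal polynomial of zeta_4770 over Q and has degree phi(4770) = 1248. So Q(zeta_4770) is a degree-1248 Galois extension with Galois group (Z/4770Z)^*. By CRT, (Z/4770Z)^* ≅ (Z/2Z)^* × (Z/9Z)^* × (Z/5Z)^* × (Z/53Z)^*. Each prime-power unit group is (Z/2Z)^* ≅ trivial group (order 1); (Z/9Z)^* ≅ Z/6Z; (Z/5Z)^* ≅ Z/4Z; (Z/53Z)^* ≅ Z/52Z. Hence Gal(Q(zeta_4770)/Q) ≅ Z/4Z × Z/6Z × Z/52Z.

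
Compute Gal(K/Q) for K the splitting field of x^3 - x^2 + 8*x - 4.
Gal(K/Q) = S_3 (symmetric group of order 6)

Compute the discriminant of x^3 + (-1)*x^2 + (8)*x + (-4): Δ = -1856. Since Δ is not a rational square, the Galois group is not contained in A_3; it must be the full S_3 (irreducibility of the cubic rules out anything smaller).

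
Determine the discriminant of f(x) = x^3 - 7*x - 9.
Δ = -815

For a depressed cubic x^3 + p x + q the discriminant is Δ = -4 p^3 - 27 q^2 = -4*(-7)^3 - 27*(-9)^2 = 1372 - 2187 = -815.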